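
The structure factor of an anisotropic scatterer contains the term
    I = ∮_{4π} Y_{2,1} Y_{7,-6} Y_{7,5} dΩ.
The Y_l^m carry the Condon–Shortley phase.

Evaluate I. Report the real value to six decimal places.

Rules hold: Σm=0, L=16 even, 5≤7≤9.
N = 5·15·15 = 1125
Δ = 2!·2!·12!/17! = 1/185640
Racah Σ t=0..2: t=0:+1/2419200 t=1:−1/518400 t=2:+1/2419200 = -1/907200
⇒ 3j(2 7 7; 0 0 0)² = 56/3315, sgn +1
Racah Σ t=0..1: t=0:+1/79833600 t=1:−1/958003200 = 1/87091200
⇒ 3j(2 7 7; 1 -6 5)² = 121/4760, sgn +1
4πI² = N·(3j₀)²·(3jₘ)² = 1815/3757
I = +1·√(0.483098/4π) = 0.19607074

0.196071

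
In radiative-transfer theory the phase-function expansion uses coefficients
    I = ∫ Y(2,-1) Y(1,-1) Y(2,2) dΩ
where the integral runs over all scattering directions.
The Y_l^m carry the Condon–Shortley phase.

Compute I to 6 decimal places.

l₁+l₂+l₃=5 is odd: 3j(l;000)=0 ⇒ I=0

0.000000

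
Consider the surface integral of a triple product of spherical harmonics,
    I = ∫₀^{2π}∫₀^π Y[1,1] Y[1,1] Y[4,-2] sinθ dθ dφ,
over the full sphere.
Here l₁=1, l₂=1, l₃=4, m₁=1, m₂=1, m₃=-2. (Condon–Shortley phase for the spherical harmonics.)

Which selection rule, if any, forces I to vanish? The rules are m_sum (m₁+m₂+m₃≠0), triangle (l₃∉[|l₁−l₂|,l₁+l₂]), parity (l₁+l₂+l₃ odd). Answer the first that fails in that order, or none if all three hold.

Σmᵢ = 0  ✓
l₃∈[|l₁−l₂|,l₁+l₂]=[0,2], have l₃=4  ✗
Σlᵢ = 6 ⇒ even

triangle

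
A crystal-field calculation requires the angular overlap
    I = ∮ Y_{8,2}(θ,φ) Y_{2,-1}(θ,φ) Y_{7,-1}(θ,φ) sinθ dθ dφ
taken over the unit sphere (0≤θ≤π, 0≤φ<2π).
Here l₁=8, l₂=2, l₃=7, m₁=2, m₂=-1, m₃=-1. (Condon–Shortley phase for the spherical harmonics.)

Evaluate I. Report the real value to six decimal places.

0.000000

l₁+l₂+l₃=17 is odd: 3j(l;000)=0 ⇒ I=0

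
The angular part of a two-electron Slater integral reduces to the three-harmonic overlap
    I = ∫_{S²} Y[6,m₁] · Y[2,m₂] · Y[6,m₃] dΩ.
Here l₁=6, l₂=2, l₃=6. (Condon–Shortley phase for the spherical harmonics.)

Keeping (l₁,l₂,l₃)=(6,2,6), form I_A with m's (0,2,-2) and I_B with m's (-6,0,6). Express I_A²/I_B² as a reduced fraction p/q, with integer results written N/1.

Shared (l₁,l₂,l₃)=(6,2,6): N and (l;000)² cancel in I_A²/I_B².
A: Δ = 2!·10!·2!/15! = 1/90090; Racah Σ t=2..2: t=2:+1/69120 = 1/69120; ⇒ 3j(6 2 6; 0 2 -2)² = 4/143, sgn +1
B: Δ = 2!·10!·2!/15! = 1/90090; Racah Σ t=2..2: t=2:+1/14515200 = 1/14515200; ⇒ 3j(6 2 6; -6 0 6)² = 22/455, sgn +1
I_A²/I_B² = (4/143)/(22/455) = 70/121

70/121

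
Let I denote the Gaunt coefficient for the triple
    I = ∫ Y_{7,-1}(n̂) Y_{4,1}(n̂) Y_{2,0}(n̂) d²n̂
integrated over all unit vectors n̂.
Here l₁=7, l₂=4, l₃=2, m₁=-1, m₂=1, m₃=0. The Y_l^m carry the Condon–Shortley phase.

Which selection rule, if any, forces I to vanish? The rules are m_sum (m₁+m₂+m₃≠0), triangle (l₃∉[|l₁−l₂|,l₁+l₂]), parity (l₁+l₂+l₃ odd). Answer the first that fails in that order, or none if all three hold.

triangle

Σmᵢ = 0  ✓
l₃∈[|l₁−l₂|,l₁+l₂]=[3,11], have l₃=2  ✗
Σlᵢ = 13 ⇒ odd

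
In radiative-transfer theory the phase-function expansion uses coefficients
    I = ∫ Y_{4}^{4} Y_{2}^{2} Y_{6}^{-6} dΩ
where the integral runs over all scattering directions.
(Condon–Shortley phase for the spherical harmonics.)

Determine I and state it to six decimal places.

Rules hold: Σm=0, L=12 even, 2≤6≤6.
N = 9·5·13 = 585
Δ = 0!·8!·4!/13! = 1/6435
Racah Σ t=0..0: t=0:+1/2304 = 1/2304
⇒ 3j(4 2 6; 0 0 0)² = 5/143, sgn +1
Racah Σ t=0..0: t=0:+1/967680 = 1/967680
⇒ 3j(4 2 6; 4 2 -6)² = 1/13, sgn +1
4πI² = N·(3j₀)²·(3jₘ)² = 225/143
I = +1·√(1.57343/4π) = 0.35384927

0.353849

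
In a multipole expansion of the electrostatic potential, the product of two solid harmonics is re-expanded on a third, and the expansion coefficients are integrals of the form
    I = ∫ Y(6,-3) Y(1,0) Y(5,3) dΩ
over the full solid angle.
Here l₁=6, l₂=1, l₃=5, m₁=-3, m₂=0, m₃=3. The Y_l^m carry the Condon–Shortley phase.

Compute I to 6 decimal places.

-0.212310

Checks pass: Σm=0; 12 even; l₃=5∈[5,7].
(2·6+1)(2·1+1)(2·5+1) = 429
Δ: 2! 10! 0! / 13! → 1/858
sum: t=1:−1/14400 = -1/14400
3j²(6 1 5; 0 0 0) = Δ·Π!·Σ² = 6/143  (sign +1)
sum: t=1:−1/80640 = -1/80640
3j²(6 1 5; -3 0 3) = Δ·Π!·Σ² = 9/286  (sign -1)
combine: 4πI² = 429·6/143·9/286 = 81/143
take √, sign -1: I = -0.21230956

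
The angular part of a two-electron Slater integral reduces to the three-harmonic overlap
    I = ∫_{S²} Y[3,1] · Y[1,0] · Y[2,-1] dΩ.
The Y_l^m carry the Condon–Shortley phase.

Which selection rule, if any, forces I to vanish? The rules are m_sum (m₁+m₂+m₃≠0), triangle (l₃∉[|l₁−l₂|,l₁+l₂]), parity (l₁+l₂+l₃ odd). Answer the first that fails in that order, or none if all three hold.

none

m₁+m₂+m₃ = 1 + 0 − 1 = 0  ✓
triangle: |3−1|=2 ≤ l₃=2 ≤ 3+1=4  ✓
parity: l₁+l₂+l₃ = 6 is even  ✓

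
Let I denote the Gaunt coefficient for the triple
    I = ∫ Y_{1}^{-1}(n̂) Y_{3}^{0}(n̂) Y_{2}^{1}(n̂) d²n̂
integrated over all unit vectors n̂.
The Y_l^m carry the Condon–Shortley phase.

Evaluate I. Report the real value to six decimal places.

0.143048

m-sum 0 ✓  L=6 even ✓  2≤2≤4 ✓
Π(2lᵢ+1) = 3×7×5 = 105
triangle coeff Δ(1,3,2) = 1/105
Σ_t [1,1]: t=1:−1/4 = -1/4
(3j)²=3/35 [(1 3 2; 0 0 0)], sign=-1
Σ_t [2,2]: t=2:+1/12 = 1/12
(3j)²=1/35 [(1 3 2; -1 0 1)], sign=-1
⇒ 4πI² = 9/35
I = (+1)√(9/35/(4π)) = 0.14304817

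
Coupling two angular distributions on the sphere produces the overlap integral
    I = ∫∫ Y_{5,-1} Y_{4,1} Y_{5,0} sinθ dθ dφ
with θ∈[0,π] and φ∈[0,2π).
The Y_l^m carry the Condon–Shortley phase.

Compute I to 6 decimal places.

Checks pass: Σm=0; 14 even; l₃=5∈[1,9].
(2·5+1)(2·4+1)(2·5+1) = 1089
Δ: 4! 6! 4! / 15! → 1/3153150
sum: t=0:+1/69120 t=1:−1/1728 t=2:+1/576 t=3:−1/1728 t=4:+1/69120 = 7/11520
3j²(5 4 5; 0 0 0) = Δ·Π!·Σ² = 2/143  (sign -1)
sum: t=1:−1/17280 t=2:+1/1152 t=3:−1/864 t=4:+1/6912 = -7/34560
3j²(5 4 5; -1 1 0) = Δ·Π!·Σ² = 1/429  (sign +1)
combine: 4πI² = 1089·2/143·1/429 = 6/169
take √, sign -1: I = -0.05315295

-0.053153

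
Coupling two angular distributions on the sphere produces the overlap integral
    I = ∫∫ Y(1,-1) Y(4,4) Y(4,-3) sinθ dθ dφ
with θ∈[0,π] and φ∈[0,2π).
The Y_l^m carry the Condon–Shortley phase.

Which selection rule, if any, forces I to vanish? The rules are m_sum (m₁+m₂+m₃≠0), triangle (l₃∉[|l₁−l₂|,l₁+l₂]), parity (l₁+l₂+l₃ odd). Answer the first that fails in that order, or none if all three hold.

Σmᵢ = 0  ✓
l₃∈[|l₁−l₂|,l₁+l₂]=[3,5], have l₃=4  ✓
Σlᵢ = 9 ⇒ odd  ✗

parity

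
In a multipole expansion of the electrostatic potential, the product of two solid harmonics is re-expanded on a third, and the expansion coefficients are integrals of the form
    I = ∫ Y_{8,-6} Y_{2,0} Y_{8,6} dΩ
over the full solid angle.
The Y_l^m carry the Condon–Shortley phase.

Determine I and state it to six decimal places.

-0.079678

Checks pass: Σm=0; 18 even; l₃=8∈[6,10].
(2·8+1)(2·2+1)(2·8+1) = 1445
Δ: 2! 14! 2! / 19! → 1/348840
sum: t=0:+1/116121600 t=1:−1/25401600 t=2:+1/116121600 = -1/45158400
3j²(8 2 8; 0 0 0) = Δ·Π!·Σ² = 24/1615  (sign -1)
sum: t=0:+1/348713164800 t=1:−1/6227020800 t=2:+1/3832012800 = 1/9686476800
3j²(8 2 8; -6 0 6) = Δ·Π!·Σ² = 6/1615  (sign +1)
combine: 4πI² = 1445·24/1615·6/1615 = 144/1805
take √, sign -1: I = -0.07967787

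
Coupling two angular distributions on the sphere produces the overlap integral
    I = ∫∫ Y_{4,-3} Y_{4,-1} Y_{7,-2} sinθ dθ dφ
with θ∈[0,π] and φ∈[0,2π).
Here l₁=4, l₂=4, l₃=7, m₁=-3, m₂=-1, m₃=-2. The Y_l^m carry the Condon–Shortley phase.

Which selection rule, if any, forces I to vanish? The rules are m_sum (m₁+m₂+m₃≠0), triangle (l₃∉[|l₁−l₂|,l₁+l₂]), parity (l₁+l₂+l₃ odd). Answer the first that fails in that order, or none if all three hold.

Σmᵢ = -6  ✗
l₃∈[|l₁−l₂|,l₁+l₂]=[0,8], have l₃=7
Σlᵢ = 15 ⇒ odd

m_sum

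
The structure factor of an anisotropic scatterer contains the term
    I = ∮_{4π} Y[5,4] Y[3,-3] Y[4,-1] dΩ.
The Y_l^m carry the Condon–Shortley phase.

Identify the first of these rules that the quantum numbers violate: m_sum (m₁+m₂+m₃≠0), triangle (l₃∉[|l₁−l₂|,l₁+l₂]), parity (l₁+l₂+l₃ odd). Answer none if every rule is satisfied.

m₁+m₂+m₃ = 4 − 3 − 1 = 0  ✓
triangle: |5−3|=2 ≤ l₃=4 ≤ 5+3=8  ✓
parity: l₁+l₂+l₃ = 12 is even  ✓

none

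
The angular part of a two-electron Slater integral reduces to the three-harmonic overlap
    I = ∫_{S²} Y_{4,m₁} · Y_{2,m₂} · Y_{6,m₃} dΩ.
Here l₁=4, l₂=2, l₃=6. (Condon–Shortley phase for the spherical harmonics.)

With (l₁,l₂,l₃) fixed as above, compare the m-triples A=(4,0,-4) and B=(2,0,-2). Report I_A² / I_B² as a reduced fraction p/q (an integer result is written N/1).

15/56

Same 4,2,6: normalisation and zero-m 3j drop out of the ratio.
A: Δ: 0! 8! 4! / 13! → 1/6435; sum: t=0:+1/161280 = 1/161280; 3j²(4 2 6; 4 0 -4) = Δ·Π!·Σ² = 1/143  (sign +1)
B: Δ: 0! 8! 4! / 13! → 1/6435; sum: t=0:+1/5760 = 1/5760; 3j²(4 2 6; 2 0 -2) = Δ·Π!·Σ² = 56/2145  (sign +1)
I_A²/I_B² = (1/143)/(56/2145) = 15/56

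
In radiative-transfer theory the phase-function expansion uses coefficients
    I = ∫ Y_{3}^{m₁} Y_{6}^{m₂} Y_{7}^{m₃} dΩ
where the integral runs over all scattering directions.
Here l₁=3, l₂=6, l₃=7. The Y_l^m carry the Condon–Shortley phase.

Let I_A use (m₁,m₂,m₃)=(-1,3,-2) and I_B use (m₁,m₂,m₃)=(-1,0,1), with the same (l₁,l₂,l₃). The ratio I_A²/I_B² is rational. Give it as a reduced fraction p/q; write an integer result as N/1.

6845/2366

Shared (l₁,l₂,l₃)=(3,6,7): N and (l;000)² cancel in I_A²/I_B².
A: Δ = 2!·4!·10!/17! = 1/2042040; Racah Σ t=0..2: t=0:+1/17418240 t=1:−1/483840 t=2:+1/241920 = 37/17418240; ⇒ 3j(3 6 7; -1 3 -2)² = 1369/136136, sgn -1
B: Δ = 2!·4!·10!/17! = 1/2042040; Racah Σ t=0..2: t=0:+1/829440 t=1:−1/86400 t=2:+1/138240 = -13/4147200; ⇒ 3j(3 6 7; -1 0 1)² = 13/3740, sgn -1
I_A²/I_B² = (1369/136136)/(13/3740) = 6845/2366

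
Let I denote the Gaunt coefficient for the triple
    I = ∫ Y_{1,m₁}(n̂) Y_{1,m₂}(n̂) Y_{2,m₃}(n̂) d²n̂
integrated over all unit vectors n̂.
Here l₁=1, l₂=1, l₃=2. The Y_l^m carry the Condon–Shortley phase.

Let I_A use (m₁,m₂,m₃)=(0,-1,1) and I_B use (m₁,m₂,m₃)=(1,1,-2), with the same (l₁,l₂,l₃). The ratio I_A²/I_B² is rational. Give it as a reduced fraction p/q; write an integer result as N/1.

l's match ⇒ only the (l;m) 3-j factors differ between A and B.
A: triangle coeff Δ(1,1,2) = 1/30; Σ_t [0,0]: t=0:+1/2 = 1/2; (3j)²=1/10 [(1 1 2; 0 -1 1)], sign=-1
B: triangle coeff Δ(1,1,2) = 1/30; Σ_t [0,0]: t=0:+1/4 = 1/4; (3j)²=1/5 [(1 1 2; 1 1 -2)], sign=+1
I_A²/I_B² = (1/10)/(1/5) = 1/2

1/2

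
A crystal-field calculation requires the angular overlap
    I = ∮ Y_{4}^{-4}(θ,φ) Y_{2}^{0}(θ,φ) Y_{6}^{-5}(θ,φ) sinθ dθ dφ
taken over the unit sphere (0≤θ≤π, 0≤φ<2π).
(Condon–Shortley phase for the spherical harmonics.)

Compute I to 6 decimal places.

0.000000

Σmᵢ = -9 ≠ 0, so the φ-integral vanishes; I = 0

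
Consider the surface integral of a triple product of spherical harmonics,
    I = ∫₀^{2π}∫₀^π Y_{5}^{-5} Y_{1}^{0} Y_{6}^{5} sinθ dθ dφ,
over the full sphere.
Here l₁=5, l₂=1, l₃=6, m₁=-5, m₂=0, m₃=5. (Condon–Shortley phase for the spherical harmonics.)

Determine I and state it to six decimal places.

m-sum 0 ✓  L=12 even ✓  4≤6≤6 ✓
Π(2lᵢ+1) = 11×3×13 = 429
triangle coeff Δ(5,1,6) = 1/858
Σ_t [0,0]: t=0:+1/14400 = 1/14400
(3j)²=6/143 [(5 1 6; 0 0 0)], sign=+1
Σ_t [0,0]: t=0:+1/3628800 = 1/3628800
(3j)²=1/78 [(5 1 6; -5 0 5)], sign=-1
⇒ 4πI² = 3/13
I = (-1)√(3/13/(4π)) = -0.13551395

-0.135514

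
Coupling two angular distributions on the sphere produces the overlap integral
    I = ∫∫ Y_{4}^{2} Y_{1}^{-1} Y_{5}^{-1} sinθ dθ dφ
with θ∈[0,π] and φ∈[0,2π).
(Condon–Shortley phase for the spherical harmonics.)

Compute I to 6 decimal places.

Checks pass: Σm=0; 10 even; l₃=5∈[3,5].
(2·4+1)(2·1+1)(2·5+1) = 297
Δ: 0! 8! 2! / 11! → 1/495
sum: t=0:+1/576 = 1/576
3j²(4 1 5; 0 0 0) = Δ·Π!·Σ² = 5/99  (sign -1)
sum: t=0:+1/2880 = 1/2880
3j²(4 1 5; 2 -1 -1) = Δ·Π!·Σ² = 2/165  (sign +1)
combine: 4πI² = 297·5/99·2/165 = 2/11
take √, sign -1: I = -0.12028562

-0.120286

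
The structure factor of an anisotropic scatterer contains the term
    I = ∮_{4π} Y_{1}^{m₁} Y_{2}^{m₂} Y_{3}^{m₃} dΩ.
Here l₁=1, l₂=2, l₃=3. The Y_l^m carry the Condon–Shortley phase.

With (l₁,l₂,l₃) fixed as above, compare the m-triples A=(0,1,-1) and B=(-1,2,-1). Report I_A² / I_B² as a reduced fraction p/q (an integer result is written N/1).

Shared (l₁,l₂,l₃)=(1,2,3): N and (l;000)² cancel in I_A²/I_B².
A: Δ = 0!·2!·4!/7! = 1/105; Racah Σ t=0..0: t=0:+1/6 = 1/6; ⇒ 3j(1 2 3; 0 1 -1)² = 8/105, sgn +1
B: Δ = 0!·2!·4!/7! = 1/105; Racah Σ t=0..0: t=0:+1/48 = 1/48; ⇒ 3j(1 2 3; -1 2 -1)² = 1/105, sgn +1
I_A²/I_B² = (8/105)/(1/105) = 8/1

8/1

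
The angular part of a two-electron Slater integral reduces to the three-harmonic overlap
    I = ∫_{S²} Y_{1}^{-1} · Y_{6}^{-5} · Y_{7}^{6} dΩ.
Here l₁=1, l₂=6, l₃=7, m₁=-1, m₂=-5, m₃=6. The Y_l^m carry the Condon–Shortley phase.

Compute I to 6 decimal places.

Checks pass: Σm=0; 14 even; l₃=7∈[5,7].
(2·1+1)(2·6+1)(2·7+1) = 585
Δ: 0! 2! 12! / 15! → 1/1365
sum: t=0:+1/518400 = 1/518400
3j²(1 6 7; 0 0 0) = Δ·Π!·Σ² = 7/195  (sign -1)
sum: t=0:+1/79833600 = 1/79833600
3j²(1 6 7; -1 -5 6) = Δ·Π!·Σ² = 2/35  (sign -1)
combine: 4πI² = 585·7/195·2/35 = 6/5
take √, sign +1: I = 0.30901936

0.309019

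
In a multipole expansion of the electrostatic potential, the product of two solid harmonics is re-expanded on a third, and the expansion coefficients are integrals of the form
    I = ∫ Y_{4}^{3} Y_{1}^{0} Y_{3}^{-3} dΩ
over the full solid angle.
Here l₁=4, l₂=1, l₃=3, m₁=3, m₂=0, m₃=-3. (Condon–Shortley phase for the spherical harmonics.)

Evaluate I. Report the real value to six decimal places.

-0.162868

m-sum 0 ✓  L=8 even ✓  3≤3≤5 ✓
Π(2lᵢ+1) = 9×3×7 = 189
triangle coeff Δ(4,1,3) = 1/252
Σ_t [1,1]: t=1:−1/36 = -1/36
(3j)²=4/63 [(4 1 3; 0 0 0)], sign=+1
Σ_t [1,1]: t=1:−1/720 = -1/720
(3j)²=1/36 [(4 1 3; 3 0 -3)], sign=-1
⇒ 4πI² = 1/3
I = (-1)√(1/3/(4π)) = -0.16286750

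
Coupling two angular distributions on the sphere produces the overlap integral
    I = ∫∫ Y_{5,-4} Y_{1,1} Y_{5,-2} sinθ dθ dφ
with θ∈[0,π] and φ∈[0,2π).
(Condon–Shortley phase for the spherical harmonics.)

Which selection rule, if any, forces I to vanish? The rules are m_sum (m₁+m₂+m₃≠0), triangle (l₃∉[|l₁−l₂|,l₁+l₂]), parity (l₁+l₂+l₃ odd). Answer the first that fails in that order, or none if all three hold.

Σmᵢ = -5  ✗
l₃∈[|l₁−l₂|,l₁+l₂]=[4,6], have l₃=5
Σlᵢ = 11 ⇒ odd

m_sum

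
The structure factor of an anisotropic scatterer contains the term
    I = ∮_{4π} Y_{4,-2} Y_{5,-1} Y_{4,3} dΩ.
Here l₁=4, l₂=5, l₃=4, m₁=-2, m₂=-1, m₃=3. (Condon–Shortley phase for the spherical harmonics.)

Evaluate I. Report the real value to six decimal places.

Σlᵢ=13 odd — θ-integrand is odd under cosθ→−cosθ; I=0

0.000000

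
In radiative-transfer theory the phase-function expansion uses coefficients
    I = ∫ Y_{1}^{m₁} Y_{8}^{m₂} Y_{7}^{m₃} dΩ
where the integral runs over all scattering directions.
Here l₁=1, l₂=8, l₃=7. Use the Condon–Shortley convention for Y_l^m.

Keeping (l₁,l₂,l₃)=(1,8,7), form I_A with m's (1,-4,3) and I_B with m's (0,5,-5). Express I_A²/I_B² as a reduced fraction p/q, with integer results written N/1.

22/13

Same 1,8,7: normalisation and zero-m 3j drop out of the ratio.
A: Δ: 2! 0! 14! / 17! → 1/2040; sum: t=0:+1/174182400 = 1/174182400; 3j²(1 8 7; 1 -4 3) = Δ·Π!·Σ² = 11/340  (sign +1)
B: Δ: 2! 0! 14! / 17! → 1/2040; sum: t=1:−1/958003200 = -1/958003200; 3j²(1 8 7; 0 5 -5) = Δ·Π!·Σ² = 13/680  (sign -1)
I_A²/I_B² = (11/340)/(13/680) = 22/13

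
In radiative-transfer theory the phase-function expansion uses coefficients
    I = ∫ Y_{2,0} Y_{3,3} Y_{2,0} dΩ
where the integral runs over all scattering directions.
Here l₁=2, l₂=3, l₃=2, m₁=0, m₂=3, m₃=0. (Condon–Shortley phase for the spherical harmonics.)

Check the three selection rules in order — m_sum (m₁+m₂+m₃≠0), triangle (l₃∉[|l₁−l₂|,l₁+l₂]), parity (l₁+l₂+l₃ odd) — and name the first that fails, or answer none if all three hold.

azimuthal sum: 0 + 3 + 0 = 3  ✗
1 ≤ 2 ≤ 5 (triangle on l)
L = 2 + 3 + 2 = 7 (odd)

m_sum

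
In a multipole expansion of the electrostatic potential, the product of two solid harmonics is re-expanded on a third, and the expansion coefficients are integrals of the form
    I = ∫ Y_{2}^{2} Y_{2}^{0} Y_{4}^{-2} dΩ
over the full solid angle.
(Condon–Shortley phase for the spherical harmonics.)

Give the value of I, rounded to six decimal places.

m-sum 0 ✓  L=8 even ✓  0≤4≤4 ✓
Π(2lᵢ+1) = 5×5×9 = 225
triangle coeff Δ(2,2,4) = 1/630
Σ_t [0,0]: t=0:+1/16 = 1/16
(3j)²=2/35 [(2 2 4; 0 0 0)], sign=+1
Σ_t [0,0]: t=0:+1/96 = 1/96
(3j)²=1/42 [(2 2 4; 2 0 -2)], sign=+1
⇒ 4πI² = 15/49
I = (+1)√(15/49/(4π)) = 0.15607835

0.156078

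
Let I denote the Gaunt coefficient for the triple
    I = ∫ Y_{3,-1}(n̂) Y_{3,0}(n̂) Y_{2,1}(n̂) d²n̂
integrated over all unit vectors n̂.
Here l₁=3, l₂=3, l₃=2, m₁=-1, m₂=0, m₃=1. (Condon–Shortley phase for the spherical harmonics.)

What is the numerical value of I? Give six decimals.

Checks pass: Σm=0; 8 even; l₃=2∈[0,6].
(2·3+1)(2·3+1)(2·2+1) = 245
Δ: 4! 2! 2! / 9! → 1/3780
sum: t=1:−1/24 t=2:+1/4 t=3:−1/24 = 1/6
3j²(3 3 2; 0 0 0) = Δ·Π!·Σ² = 4/105  (sign +1)
sum: t=2:+1/8 t=3:−1/12 = 1/24
3j²(3 3 2; -1 0 1) = Δ·Π!·Σ² = 1/210  (sign -1)
combine: 4πI² = 245·4/105·1/210 = 2/45
take √, sign -1: I = -0.05947080

-0.059471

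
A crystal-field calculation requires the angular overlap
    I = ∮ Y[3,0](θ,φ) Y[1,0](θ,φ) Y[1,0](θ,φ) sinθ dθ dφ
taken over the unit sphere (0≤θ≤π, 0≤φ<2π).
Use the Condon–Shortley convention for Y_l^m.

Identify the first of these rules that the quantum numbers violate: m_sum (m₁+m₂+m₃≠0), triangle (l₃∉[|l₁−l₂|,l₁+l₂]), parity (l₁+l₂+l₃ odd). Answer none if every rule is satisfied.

triangle

azimuthal sum: 0 + 0 + 0 = 0  ✓
2 ≤ 1 ≤ 4 (triangle on l)  ✗
L = 3 + 1 + 1 = 5 (odd)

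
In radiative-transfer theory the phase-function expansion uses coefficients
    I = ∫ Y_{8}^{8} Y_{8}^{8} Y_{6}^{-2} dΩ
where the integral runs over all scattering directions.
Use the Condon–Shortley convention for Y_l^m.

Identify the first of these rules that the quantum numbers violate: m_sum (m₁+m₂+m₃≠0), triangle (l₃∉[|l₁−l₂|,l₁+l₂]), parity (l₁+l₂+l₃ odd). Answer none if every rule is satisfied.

m_sum

azimuthal sum: 8 + 8 − 2 = 14  ✗
0 ≤ 6 ≤ 16 (triangle on l)
L = 8 + 8 + 6 = 22 (even)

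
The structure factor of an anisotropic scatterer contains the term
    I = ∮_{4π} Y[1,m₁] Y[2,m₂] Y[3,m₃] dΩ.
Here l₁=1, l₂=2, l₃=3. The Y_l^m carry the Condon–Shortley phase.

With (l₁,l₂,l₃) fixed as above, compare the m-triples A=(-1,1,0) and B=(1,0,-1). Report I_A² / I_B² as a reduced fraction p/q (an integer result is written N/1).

l's match ⇒ only the (l;m) 3-j factors differ between A and B.
A: triangle coeff Δ(1,2,3) = 1/105; Σ_t [0,0]: t=0:+1/12 = 1/12; (3j)²=1/35 [(1 2 3; -1 1 0)], sign=-1
B: triangle coeff Δ(1,2,3) = 1/105; Σ_t [0,0]: t=0:+1/8 = 1/8; (3j)²=2/35 [(1 2 3; 1 0 -1)], sign=+1
I_A²/I_B² = (1/35)/(2/35) = 1/2

1/2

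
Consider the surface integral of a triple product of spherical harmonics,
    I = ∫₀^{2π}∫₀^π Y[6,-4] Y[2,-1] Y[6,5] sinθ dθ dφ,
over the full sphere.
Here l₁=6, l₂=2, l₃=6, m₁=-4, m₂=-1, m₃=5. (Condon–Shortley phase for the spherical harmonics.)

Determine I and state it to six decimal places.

-0.197649

m-sum 0 ✓  L=14 even ✓  4≤6≤8 ✓
Π(2lᵢ+1) = 13×5×13 = 845
triangle coeff Δ(6,2,6) = 1/90090
Σ_t [0,2]: t=0:+1/69120 t=1:−1/14400 t=2:+1/69120 = -7/172800
(3j)²=14/715 [(6 2 6; 0 0 0)], sign=-1
Σ_t [0,1]: t=0:+1/7257600 t=1:−1/725760 = -1/806400
(3j)²=27/910 [(6 2 6; -4 -1 5)], sign=+1
⇒ 4πI² = 27/55
I = (-1)√(27/55/(4π)) = -0.19764945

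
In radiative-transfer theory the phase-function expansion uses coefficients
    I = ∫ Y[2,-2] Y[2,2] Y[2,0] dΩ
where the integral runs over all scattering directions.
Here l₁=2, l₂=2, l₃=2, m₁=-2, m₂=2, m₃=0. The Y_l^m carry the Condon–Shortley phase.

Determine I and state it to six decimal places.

Rules hold: Σm=0, L=6 even, 0≤2≤4.
N = 5·5·5 = 125
Δ = 2!·2!·2!/7! = 1/630
Racah Σ t=0..2: t=0:+1/8 t=1:−1/1 t=2:+1/8 = -3/4
⇒ 3j(2 2 2; 0 0 0)² = 2/35, sgn -1
Racah Σ t=2..2: t=2:+1/8 = 1/8
⇒ 3j(2 2 2; -2 2 0)² = 2/35, sgn +1
4πI² = N·(3j₀)²·(3jₘ)² = 20/49
I = -1·√(0.408163/4π) = -0.18022375

-0.180224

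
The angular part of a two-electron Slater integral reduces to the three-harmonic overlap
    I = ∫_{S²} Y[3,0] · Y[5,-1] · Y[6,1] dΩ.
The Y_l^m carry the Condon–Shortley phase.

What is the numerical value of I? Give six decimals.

-0.123080

Checks pass: Σm=0; 14 even; l₃=6∈[2,8].
(2·3+1)(2·5+1)(2·6+1) = 1001
Δ: 2! 4! 8! / 15! → 1/675675
sum: t=0:+1/8640 t=1:−1/2304 t=2:+1/8640 = -7/34560
3j²(3 5 6; 0 0 0) = Δ·Π!·Σ² = 7/429  (sign -1)
sum: t=0:+1/6912 t=1:−1/2880 t=2:+1/17280 = -1/6912
3j²(3 5 6; 0 -1 1) = Δ·Π!·Σ² = 5/429  (sign +1)
combine: 4πI² = 1001·7/429·5/429 = 245/1287
take √, sign -1: I = -0.12308038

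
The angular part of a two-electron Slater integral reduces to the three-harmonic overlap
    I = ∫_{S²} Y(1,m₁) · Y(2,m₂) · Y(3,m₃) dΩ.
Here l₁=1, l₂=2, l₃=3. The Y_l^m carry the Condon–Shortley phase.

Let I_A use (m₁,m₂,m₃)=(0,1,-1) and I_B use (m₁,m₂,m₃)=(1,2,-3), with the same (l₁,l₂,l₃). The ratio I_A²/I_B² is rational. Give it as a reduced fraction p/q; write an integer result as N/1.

Shared (l₁,l₂,l₃)=(1,2,3): N and (l;000)² cancel in I_A²/I_B².
A: Δ = 0!·2!·4!/7! = 1/105; Racah Σ t=0..0: t=0:+1/6 = 1/6; ⇒ 3j(1 2 3; 0 1 -1)² = 8/105, sgn +1
B: Δ = 0!·2!·4!/7! = 1/105; Racah Σ t=0..0: t=0:+1/48 = 1/48; ⇒ 3j(1 2 3; 1 2 -3)² = 1/7, sgn +1
I_A²/I_B² = (8/105)/(1/7) = 8/15

8/15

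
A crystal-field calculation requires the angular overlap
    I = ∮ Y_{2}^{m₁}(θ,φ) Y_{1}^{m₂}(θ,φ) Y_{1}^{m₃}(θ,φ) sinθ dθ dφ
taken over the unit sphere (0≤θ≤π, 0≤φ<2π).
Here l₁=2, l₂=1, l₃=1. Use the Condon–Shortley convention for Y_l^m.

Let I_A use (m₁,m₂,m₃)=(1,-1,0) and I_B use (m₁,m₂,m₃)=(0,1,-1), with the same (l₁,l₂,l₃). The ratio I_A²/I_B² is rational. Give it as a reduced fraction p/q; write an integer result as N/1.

3/1

l's match ⇒ only the (l;m) 3-j factors differ between A and B.
A: triangle coeff Δ(2,1,1) = 1/30; Σ_t [0,0]: t=0:+1/2 = 1/2; (3j)²=1/10 [(2 1 1; 1 -1 0)], sign=-1
B: triangle coeff Δ(2,1,1) = 1/30; Σ_t [2,2]: t=2:+1/4 = 1/4; (3j)²=1/30 [(2 1 1; 0 1 -1)], sign=+1
I_A²/I_B² = (1/10)/(1/30) = 3/1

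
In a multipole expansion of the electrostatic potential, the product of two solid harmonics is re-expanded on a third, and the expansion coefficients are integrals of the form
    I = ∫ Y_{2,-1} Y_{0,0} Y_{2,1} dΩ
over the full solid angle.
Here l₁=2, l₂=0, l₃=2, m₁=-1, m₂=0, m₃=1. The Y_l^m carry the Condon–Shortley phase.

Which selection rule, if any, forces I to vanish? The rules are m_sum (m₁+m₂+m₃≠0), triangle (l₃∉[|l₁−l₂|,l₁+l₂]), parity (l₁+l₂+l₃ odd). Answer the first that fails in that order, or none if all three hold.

none

azimuthal sum: -1 + 0 + 1 = 0  ✓
2 ≤ 2 ≤ 2 (triangle on l)  ✓
L = 2 + 0 + 2 = 4 (even)  ✓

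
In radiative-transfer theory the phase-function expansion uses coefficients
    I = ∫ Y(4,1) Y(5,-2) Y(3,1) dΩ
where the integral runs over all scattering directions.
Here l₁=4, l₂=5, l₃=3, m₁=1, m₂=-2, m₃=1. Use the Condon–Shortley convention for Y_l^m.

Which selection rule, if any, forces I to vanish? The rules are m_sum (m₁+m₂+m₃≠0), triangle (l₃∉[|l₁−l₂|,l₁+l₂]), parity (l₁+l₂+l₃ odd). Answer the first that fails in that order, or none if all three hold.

azimuthal sum: 1 − 2 + 1 = 0  ✓
1 ≤ 3 ≤ 9 (triangle on l)  ✓
L = 4 + 5 + 3 = 12 (even)  ✓

none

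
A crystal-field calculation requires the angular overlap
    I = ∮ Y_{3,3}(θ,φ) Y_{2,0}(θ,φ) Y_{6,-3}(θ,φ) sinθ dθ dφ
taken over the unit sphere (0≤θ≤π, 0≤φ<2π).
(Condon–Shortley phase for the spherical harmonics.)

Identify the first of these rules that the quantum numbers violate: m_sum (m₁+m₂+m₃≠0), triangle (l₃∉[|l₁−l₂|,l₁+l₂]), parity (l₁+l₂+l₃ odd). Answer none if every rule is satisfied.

triangle

m₁+m₂+m₃ = 3 + 0 − 3 = 0  ✓
triangle: |3−2|=1 ≤ l₃=6 ≤ 3+2=5  ✗
parity: l₁+l₂+l₃ = 11 is odd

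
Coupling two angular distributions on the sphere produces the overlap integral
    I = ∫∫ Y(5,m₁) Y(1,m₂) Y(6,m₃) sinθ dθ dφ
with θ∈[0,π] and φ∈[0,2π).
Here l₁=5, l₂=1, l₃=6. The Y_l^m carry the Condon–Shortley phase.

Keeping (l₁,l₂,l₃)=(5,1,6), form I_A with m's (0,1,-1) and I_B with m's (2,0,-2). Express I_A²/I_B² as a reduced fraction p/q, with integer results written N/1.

21/32

Same 5,1,6: normalisation and zero-m 3j drop out of the ratio.
A: Δ: 0! 10! 2! / 13! → 1/858; sum: t=0:+1/28800 = 1/28800; 3j²(5 1 6; 0 1 -1) = Δ·Π!·Σ² = 7/286  (sign -1)
B: Δ: 0! 10! 2! / 13! → 1/858; sum: t=0:+1/30240 = 1/30240; 3j²(5 1 6; 2 0 -2) = Δ·Π!·Σ² = 16/429  (sign +1)
I_A²/I_B² = (7/286)/(16/429) = 21/32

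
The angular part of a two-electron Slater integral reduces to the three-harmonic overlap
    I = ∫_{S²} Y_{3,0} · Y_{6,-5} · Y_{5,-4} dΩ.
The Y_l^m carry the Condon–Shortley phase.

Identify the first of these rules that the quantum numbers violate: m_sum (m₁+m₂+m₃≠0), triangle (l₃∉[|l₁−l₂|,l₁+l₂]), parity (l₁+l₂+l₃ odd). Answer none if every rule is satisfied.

m_sum

m₁+m₂+m₃ = 0 − 5 − 4 = -9  ✗
triangle: |3−6|=3 ≤ l₃=5 ≤ 3+6=9
parity: l₁+l₂+l₃ = 14 is even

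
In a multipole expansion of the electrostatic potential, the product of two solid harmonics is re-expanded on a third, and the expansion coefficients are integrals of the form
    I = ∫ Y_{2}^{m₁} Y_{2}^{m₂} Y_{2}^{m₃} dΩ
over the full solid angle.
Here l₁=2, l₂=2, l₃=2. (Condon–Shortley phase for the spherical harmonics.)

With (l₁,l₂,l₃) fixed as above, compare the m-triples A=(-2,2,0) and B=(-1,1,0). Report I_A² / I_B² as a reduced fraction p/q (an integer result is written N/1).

4/1

l's match ⇒ only the (l;m) 3-j factors differ between A and B.
A: triangle coeff Δ(2,2,2) = 1/630; Σ_t [2,2]: t=2:+1/8 = 1/8; (3j)²=2/35 [(2 2 2; -2 2 0)], sign=+1
B: triangle coeff Δ(2,2,2) = 1/630; Σ_t [1,2]: t=1:−1/4 t=2:+1/2 = 1/4; (3j)²=1/70 [(2 2 2; -1 1 0)], sign=+1
I_A²/I_B² = (2/35)/(1/70) = 4/1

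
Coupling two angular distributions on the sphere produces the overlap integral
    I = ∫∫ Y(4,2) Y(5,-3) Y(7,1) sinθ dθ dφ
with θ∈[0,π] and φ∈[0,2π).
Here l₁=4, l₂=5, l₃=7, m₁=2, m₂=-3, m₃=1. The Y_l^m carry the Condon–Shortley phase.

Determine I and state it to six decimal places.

m-sum 0 ✓  L=16 even ✓  1≤7≤9 ✓
Π(2lᵢ+1) = 9×11×15 = 1485
triangle coeff Δ(4,5,7) = 1/6126120
Σ_t [0,2]: t=0:+1/69120 t=1:−1/20736 t=2:+1/69120 = -1/51840
(3j)²=280/21879 [(4 5 7; 0 0 0)], sign=+1
Σ_t [0,2]: t=0:+1/138240 t=1:−1/604800 t=2:+1/58060800 = 13/2322432
(3j)²=1625/94248 [(4 5 7; 2 -3 1)], sign=+1
⇒ 4πI² = 3125/9537
I = (+1)√(3125/9537/(4π)) = 0.16147831

0.161478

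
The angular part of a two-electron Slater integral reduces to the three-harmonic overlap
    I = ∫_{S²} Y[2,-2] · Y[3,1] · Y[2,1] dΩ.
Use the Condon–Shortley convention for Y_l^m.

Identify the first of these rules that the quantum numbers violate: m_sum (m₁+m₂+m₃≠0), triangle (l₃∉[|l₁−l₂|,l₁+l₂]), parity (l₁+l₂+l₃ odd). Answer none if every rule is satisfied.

parity

m₁+m₂+m₃ = -2 + 1 + 1 = 0  ✓
triangle: |2−3|=1 ≤ l₃=2 ≤ 2+3=5  ✓
parity: l₁+l₂+l₃ = 7 is odd  ✗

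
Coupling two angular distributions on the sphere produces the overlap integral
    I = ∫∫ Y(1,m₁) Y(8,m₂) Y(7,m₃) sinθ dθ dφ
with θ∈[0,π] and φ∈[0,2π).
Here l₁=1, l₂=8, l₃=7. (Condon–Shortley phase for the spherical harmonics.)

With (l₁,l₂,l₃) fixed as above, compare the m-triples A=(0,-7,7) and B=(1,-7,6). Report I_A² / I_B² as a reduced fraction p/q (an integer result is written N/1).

l's match ⇒ only the (l;m) 3-j factors differ between A and B.
A: triangle coeff Δ(1,8,7) = 1/2040; Σ_t [1,1]: t=1:−1/87178291200 = -1/87178291200; (3j)²=1/136 [(1 8 7; 0 -7 7)], sign=-1
B: triangle coeff Δ(1,8,7) = 1/2040; Σ_t [0,0]: t=0:+1/12454041600 = 1/12454041600; (3j)²=7/136 [(1 8 7; 1 -7 6)], sign=-1
I_A²/I_B² = (1/136)/(7/136) = 1/7

1/7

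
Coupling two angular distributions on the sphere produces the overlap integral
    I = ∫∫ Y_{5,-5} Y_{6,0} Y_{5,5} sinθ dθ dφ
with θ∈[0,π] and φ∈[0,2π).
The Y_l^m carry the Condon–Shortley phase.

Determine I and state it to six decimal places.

0.046023

Rules hold: Σm=0, L=16 even, 1≤5≤11.
N = 11·13·11 = 1573
Δ = 6!·4!·6!/17! = 1/28588560
Racah Σ t=1..5: t=1:−1/345600 t=2:+1/13824 t=3:−1/5184 t=4:+1/13824 t=5:−1/345600 = -7/129600
⇒ 3j(5 6 5; 0 0 0)² = 80/7293, sgn +1
Racah Σ t=6..6: t=6:+1/12441600 = 1/12441600
⇒ 3j(5 6 5; -5 0 5)² = 15/9724, sgn +1
4πI² = N·(3j₀)²·(3jₘ)² = 100/3757
I = +1·√(0.026617/4π) = 0.04602295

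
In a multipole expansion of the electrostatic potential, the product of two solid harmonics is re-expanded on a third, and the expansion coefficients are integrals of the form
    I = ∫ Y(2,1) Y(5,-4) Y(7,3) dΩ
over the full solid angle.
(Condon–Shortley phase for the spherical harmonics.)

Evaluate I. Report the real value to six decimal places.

m-sum 0 ✓  L=14 even ✓  3≤7≤7 ✓
Π(2lᵢ+1) = 5×11×15 = 825
triangle coeff Δ(2,5,7) = 1/15015
Σ_t [0,0]: t=0:+1/57600 = 1/57600
(3j)²=21/715 [(2 5 7; 0 0 0)], sign=-1
Σ_t [0,0]: t=0:+1/2177280 = 1/2177280
(3j)²=8/3003 [(2 5 7; 1 -4 3)], sign=+1
⇒ 4πI² = 120/1859
I = (-1)√(120/1859/(4π)) = -0.07167142

-0.071671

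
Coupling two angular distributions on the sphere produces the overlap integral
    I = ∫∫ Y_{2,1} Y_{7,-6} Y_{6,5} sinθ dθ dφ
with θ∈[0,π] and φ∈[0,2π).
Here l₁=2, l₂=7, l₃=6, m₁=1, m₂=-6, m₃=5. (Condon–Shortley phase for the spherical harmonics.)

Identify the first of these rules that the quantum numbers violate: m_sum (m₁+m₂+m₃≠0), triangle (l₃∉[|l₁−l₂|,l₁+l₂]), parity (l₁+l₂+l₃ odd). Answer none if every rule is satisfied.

parity

m₁+m₂+m₃ = 1 − 6 + 5 = 0  ✓
triangle: |2−7|=5 ≤ l₃=6 ≤ 2+7=9  ✓
parity: l₁+l₂+l₃ = 15 is odd  ✗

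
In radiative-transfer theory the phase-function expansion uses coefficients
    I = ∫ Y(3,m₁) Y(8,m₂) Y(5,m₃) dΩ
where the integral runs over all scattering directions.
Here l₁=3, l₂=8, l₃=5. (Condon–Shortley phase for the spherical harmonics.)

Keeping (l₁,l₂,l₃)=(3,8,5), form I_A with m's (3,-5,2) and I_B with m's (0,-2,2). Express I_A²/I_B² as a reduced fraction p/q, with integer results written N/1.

l's match ⇒ only the (l;m) 3-j factors differ between A and B.
A: triangle coeff Δ(3,8,5) = 1/136136; Σ_t [0,0]: t=0:+1/21772800 = 1/21772800; (3j)²=3/238 [(3 8 5; 3 -5 2)], sign=-1
B: triangle coeff Δ(3,8,5) = 1/136136; Σ_t [3,3]: t=3:−1/1088640 = -1/1088640; (3j)²=300/17017 [(3 8 5; 0 -2 2)], sign=+1
I_A²/I_B² = (3/238)/(300/17017) = 143/200

143/200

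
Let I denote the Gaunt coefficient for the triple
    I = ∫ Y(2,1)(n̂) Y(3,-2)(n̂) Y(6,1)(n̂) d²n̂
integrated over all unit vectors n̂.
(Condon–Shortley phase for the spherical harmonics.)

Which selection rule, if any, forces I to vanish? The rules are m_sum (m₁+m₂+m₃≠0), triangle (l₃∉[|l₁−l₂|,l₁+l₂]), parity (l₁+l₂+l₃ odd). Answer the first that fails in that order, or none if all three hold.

m₁+m₂+m₃ = 1 − 2 + 1 = 0  ✓
triangle: |2−3|=1 ≤ l₃=6 ≤ 2+3=5  ✗
parity: l₁+l₂+l₃ = 11 is odd

triangle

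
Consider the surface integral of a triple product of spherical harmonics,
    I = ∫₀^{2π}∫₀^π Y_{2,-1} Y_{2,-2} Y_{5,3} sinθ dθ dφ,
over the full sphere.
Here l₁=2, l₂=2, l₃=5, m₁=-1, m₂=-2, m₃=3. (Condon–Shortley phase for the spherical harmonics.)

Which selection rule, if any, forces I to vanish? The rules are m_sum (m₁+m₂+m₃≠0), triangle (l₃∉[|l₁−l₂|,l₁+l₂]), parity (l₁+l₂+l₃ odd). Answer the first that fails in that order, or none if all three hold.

triangle

azimuthal sum: -1 − 2 + 3 = 0  ✓
0 ≤ 5 ≤ 4 (triangle on l)  ✗
L = 2 + 2 + 5 = 9 (odd)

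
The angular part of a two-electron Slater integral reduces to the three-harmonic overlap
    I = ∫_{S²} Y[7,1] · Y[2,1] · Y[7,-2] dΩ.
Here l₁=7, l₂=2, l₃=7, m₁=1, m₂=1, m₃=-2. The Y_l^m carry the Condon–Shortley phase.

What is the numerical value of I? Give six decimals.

Checks pass: Σm=0; 16 even; l₃=7∈[5,9].
(2·7+1)(2·2+1)(2·7+1) = 1125
Δ: 2! 12! 2! / 17! → 1/185640
sum: t=0:+1/2419200 t=1:−1/518400 t=2:+1/2419200 = -1/907200
3j²(7 2 7; 0 0 0) = Δ·Π!·Σ² = 56/3315  (sign +1)
sum: t=1:−1/1209600 t=2:+1/1935360 = -1/3225600
3j²(7 2 7; 1 1 -2) = Δ·Π!·Σ² = 243/61880  (sign +1)
combine: 4πI² = 1125·56/3315·243/61880 = 3645/48841
take √, sign +1: I = 0.07706400

0.077064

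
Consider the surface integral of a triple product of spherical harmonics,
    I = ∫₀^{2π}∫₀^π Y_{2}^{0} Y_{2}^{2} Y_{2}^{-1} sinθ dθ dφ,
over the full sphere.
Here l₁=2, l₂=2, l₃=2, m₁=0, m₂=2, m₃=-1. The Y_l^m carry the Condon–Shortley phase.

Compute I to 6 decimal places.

0.000000

m-sum = 0 + 2 − 1 = 1 ≠ 0 ⇒ I = 0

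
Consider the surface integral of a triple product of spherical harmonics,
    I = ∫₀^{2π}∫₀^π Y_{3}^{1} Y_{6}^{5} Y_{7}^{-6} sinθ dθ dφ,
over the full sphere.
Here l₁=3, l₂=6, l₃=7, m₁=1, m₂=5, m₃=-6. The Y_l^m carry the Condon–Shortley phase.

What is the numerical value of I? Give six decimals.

m-sum 0 ✓  L=16 even ✓  3≤7≤9 ✓
Π(2lᵢ+1) = 7×13×15 = 1365
triangle coeff Δ(3,6,7) = 1/2042040
Σ_t [0,2]: t=0:+1/207360 t=1:−1/57600 t=2:+1/207360 = -1/129600
(3j)²=168/12155 [(3 6 7; 0 0 0)], sign=+1
Σ_t [1,2]: t=1:−1/21772800 t=2:+1/17418240 = 1/87091200
(3j)²=11/14280 [(3 6 7; 1 5 -6)], sign=-1
⇒ 4πI² = 21/1445
I = (-1)√(21/1445/(4π)) = -0.03400719

-0.034007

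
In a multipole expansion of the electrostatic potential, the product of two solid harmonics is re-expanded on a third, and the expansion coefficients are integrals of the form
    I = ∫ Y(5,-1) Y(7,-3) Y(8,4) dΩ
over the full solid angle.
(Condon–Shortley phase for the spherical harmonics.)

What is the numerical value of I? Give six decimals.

Rules hold: Σm=0, L=20 even, 2≤8≤12.
N = 11·15·17 = 2805
Δ = 4!·6!·10!/21! = 1/814773960
Racah Σ t=0..4: t=0:+1/87091200 t=1:−1/4976640 t=2:+1/2073600 t=3:−1/4976640 t=4:+1/87091200 = 1/9676800
⇒ 3j(5 7 8; 0 0 0)² = 360/46189, sgn +1
Racah Σ t=0..4: t=0:+1/298598400 t=1:−1/21772800 t=2:+1/15482880 t=3:−1/78382080 t=4:+1/4180377600 = 17/1791590400
⇒ 3j(5 7 8; -1 -3 4)² = 17/8892, sgn +1
4πI² = N·(3j₀)²·(3jₘ)² = 2550/61009
I = +1·√(0.0417971/4π) = 0.05767242

0.057672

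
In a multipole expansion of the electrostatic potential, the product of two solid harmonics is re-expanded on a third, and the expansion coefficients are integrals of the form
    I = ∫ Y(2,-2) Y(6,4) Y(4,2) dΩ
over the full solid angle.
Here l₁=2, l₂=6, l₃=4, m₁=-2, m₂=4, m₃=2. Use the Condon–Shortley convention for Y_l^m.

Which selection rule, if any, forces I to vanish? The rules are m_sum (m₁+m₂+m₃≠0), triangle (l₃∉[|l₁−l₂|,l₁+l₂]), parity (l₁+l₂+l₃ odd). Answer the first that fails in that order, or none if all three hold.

Σmᵢ = 4  ✗
l₃∈[|l₁−l₂|,l₁+l₂]=[4,8], have l₃=4
Σlᵢ = 12 ⇒ even

m_sum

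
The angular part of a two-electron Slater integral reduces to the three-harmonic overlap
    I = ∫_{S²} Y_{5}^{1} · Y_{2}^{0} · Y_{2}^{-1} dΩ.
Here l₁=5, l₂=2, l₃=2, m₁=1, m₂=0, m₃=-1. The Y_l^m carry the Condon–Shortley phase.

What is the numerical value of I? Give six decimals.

0.000000

|5−2|≤2≤5+2 violated ⇒ I = 0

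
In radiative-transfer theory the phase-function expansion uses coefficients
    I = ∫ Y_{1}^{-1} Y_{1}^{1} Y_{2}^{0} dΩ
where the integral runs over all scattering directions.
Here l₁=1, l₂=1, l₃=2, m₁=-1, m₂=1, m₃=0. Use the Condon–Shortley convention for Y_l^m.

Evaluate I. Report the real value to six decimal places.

0.126157

Rules hold: Σm=0, L=4 even, 0≤2≤2.
N = 3·3·5 = 45
Δ = 0!·2!·2!/5! = 1/30
Racah Σ t=0..0: t=0:+1/1 = 1/1
⇒ 3j(1 1 2; 0 0 0)² = 2/15, sgn +1
Racah Σ t=0..0: t=0:+1/4 = 1/4
⇒ 3j(1 1 2; -1 1 0)² = 1/30, sgn +1
4πI² = N·(3j₀)²·(3jₘ)² = 1/5
I = +1·√(0.2/4π) = 0.12615663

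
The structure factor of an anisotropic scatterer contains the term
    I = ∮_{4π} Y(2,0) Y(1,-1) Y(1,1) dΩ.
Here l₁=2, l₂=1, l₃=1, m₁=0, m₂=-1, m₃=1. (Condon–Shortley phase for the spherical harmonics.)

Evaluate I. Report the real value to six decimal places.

0.126157

Checks pass: Σm=0; 4 even; l₃=1∈[1,3].
(2·2+1)(2·1+1)(2·1+1) = 45
Δ: 2! 2! 0! / 5! → 1/30
sum: t=1:−1/1 = -1/1
3j²(2 1 1; 0 0 0) = Δ·Π!·Σ² = 2/15  (sign +1)
sum: t=0:+1/4 = 1/4
3j²(2 1 1; 0 -1 1) = Δ·Π!·Σ² = 1/30  (sign +1)
combine: 4πI² = 45·2/15·1/30 = 1/5
take √, sign +1: I = 0.12615663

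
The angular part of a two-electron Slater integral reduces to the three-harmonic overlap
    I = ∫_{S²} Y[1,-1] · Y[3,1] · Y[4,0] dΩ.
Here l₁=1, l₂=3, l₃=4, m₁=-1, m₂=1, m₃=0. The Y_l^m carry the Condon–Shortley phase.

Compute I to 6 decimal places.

m-sum 0 ✓  L=8 even ✓  2≤4≤4 ✓
Π(2lᵢ+1) = 3×7×9 = 189
triangle coeff Δ(1,3,4) = 1/252
Σ_t [0,0]: t=0:+1/36 = 1/36
(3j)²=4/63 [(1 3 4; 0 0 0)], sign=+1
Σ_t [0,0]: t=0:+1/96 = 1/96
(3j)²=1/42 [(1 3 4; -1 1 0)], sign=+1
⇒ 4πI² = 2/7
I = (+1)√(2/7/(4π)) = 0.15078601

0.150786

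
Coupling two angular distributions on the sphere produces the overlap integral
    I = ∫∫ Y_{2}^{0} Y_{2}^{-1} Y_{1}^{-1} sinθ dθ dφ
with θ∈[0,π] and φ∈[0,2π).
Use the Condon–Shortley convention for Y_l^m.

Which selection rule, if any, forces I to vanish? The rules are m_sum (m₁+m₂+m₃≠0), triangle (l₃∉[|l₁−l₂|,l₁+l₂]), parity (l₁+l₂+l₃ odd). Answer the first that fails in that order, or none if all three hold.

m_sum

m₁+m₂+m₃ = 0 − 1 − 1 = -2  ✗
triangle: |2−2|=0 ≤ l₃=1 ≤ 2+2=4
parity: l₁+l₂+l₃ = 5 is odd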